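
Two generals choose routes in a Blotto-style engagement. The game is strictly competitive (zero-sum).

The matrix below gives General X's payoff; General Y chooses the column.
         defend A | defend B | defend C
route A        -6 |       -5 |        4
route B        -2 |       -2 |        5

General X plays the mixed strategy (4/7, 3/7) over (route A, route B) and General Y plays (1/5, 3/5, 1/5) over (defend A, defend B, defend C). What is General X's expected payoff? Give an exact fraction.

-11/5

Against (1/5, 3/5, 1/5), each row's expected payoff is route A: -17/5; route B: -3/5.
Taking the (4/7, 3/7)-weighted average: (4/7)·(-17/5) + (3/7)·(-3/5) = -11/5.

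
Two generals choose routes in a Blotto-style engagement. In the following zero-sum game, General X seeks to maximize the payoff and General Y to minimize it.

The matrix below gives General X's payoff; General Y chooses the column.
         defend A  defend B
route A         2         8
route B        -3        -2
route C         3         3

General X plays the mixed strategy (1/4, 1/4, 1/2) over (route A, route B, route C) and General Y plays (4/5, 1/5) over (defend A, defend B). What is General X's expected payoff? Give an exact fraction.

Against (4/5, 1/5), each row's expected payoff is route A: 16/5; route B: -14/5; route C: 3.
Taking the (1/4, 1/4, 1/2)-weighted average: (1/4)·(16/5) + (1/4)·(-14/5) + (1/2)·(3) = 8/5.

8/5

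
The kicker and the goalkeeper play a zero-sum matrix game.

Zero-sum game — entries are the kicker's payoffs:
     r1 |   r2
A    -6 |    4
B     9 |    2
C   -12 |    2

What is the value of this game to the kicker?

48/17

Row C is strictly dominated by row A, so the kicker never plays it.
The remaining 2×2 game on (A, B) × (r1, r2) has no saddle point. Let the kicker play A with probability p; indifference gives −6p + 9(1−p) = 4p + 2(1−p), so p = 7/17.
Similarly the goalkeeper's optimal q on r1 is 2/17, and the value is -6·(2/17) + (4)·(15/17) = 48/17.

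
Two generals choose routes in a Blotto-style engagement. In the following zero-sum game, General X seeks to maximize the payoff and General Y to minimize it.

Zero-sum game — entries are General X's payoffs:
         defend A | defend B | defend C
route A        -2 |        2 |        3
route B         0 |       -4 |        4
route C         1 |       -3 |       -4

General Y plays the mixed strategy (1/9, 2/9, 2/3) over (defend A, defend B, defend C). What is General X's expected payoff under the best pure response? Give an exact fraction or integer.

20/9

route A: (-2)·(1/9) + (2)·(2/9) + (3)·(2/3) = 20/9.
route B: (0)·(1/9) + (-4)·(2/9) + (4)·(2/3) = 16/9.
route C: (1)·(1/9) + (-3)·(2/9) + (-4)·(2/3) = -29/9.
The best pure response is route A with expected payoff 20/9.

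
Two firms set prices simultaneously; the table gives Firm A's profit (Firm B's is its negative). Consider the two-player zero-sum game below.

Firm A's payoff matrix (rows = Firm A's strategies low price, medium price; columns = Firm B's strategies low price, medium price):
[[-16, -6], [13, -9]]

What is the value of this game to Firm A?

Row minima are -16 and -9, so Firm A's maximin is -9; column maxima are 13 and -6, so Firm B's minimax is -6. These differ, so the equilibrium is in mixed strategies.
Let Firm A play low price with probability p. Firm B is indifferent when −16p + 13(1−p) = −6p − 9(1−p), giving p = 11/16.
Let Firm B play low price with probability q. Firm A is indifferent when −16q − 6(1−q) = 13q − 9(1−q), giving q = 3/32.
The value is -16·(3/32) + (-6)·(29/32) = -111/16.

-111/16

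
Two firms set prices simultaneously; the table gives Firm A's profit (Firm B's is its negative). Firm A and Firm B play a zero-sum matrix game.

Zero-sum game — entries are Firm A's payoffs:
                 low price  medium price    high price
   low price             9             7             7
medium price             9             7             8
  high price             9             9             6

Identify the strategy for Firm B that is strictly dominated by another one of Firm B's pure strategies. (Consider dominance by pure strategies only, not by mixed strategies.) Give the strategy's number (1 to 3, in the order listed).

1

Firm B prefers columns that give Firm A less. Compare low price with high price: 7 < 9, 8 < 9, 6 < 9.
So high price strictly dominates low price for Firm B; low price is strictly dominated.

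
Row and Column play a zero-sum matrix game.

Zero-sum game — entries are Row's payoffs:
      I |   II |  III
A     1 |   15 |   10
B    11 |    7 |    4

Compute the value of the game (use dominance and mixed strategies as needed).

Column II is strictly dominated by III for Column (it gives Row more in every row).
The remaining 2×2 game on (A, B) × (I, III) has no saddle point. Let Row play A with probability p; indifference gives p + 11(1−p) = 10p + 4(1−p), so p = 7/16.
Similarly Column's optimal q on I is 3/8, and the value is 1·(3/8) + (10)·(5/8) = 53/8.

53/8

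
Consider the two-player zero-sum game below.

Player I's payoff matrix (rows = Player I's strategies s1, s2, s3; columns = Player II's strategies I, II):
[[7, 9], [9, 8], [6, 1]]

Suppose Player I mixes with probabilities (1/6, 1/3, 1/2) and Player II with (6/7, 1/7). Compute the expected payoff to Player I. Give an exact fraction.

143/21

Against (6/7, 1/7), each row's expected payoff is s1: 51/7; s2: 62/7; s3: 37/7.
Taking the (1/6, 1/3, 1/2)-weighted average: (1/6)·(51/7) + (1/3)·(62/7) + (1/2)·(37/7) = 143/21.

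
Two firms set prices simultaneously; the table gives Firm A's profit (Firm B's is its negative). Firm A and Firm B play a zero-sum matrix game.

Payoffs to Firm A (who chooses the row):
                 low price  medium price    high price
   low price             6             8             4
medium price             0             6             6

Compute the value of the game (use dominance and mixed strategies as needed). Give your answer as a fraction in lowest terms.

Column medium price is strictly dominated by low price for Firm B (it gives Firm A more in every row).
The remaining 2×2 game on (low price, medium price) × (low price, high price) has no saddle point. Let Firm A play low price with probability p; indifference gives 6p = 4p + 6(1−p), so p = 3/4.
Similarly Firm B's optimal q on low price is 1/4, and the value is 6·(1/4) + (4)·(3/4) = 9/2.

9/2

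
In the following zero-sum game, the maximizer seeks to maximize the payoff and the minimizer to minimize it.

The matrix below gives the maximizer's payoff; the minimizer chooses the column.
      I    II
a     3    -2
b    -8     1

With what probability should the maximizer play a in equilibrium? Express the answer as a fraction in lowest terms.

Row minima are -2 and -8, so the maximizer's maximin is -2; column maxima are 3 and 1, so the minimizer's minimax is 1. These differ, so the equilibrium is in mixed strategies.
Let the maximizer play a with probability p. The minimizer is indifferent when 3p − 8(1−p) = −2p + (1−p), giving p = 9/14.

9/14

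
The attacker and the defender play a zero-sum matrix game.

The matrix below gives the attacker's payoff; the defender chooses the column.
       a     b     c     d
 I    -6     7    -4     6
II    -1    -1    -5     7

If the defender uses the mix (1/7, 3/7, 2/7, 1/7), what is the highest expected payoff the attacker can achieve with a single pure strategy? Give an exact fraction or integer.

13/7

I: (-6)·(1/7) + (7)·(3/7) + (-4)·(2/7) + (6)·(1/7) = 13/7.
II: (-1)·(1/7) + (-1)·(3/7) + (-5)·(2/7) + (7)·(1/7) = -1.
The best pure response is I with expected payoff 13/7.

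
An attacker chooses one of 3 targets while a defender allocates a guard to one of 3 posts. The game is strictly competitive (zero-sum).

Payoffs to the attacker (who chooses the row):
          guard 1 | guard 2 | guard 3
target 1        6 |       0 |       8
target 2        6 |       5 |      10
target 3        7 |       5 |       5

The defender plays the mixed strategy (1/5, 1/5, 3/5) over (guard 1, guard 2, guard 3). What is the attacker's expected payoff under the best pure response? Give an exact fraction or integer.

target 1: (6)·(1/5) + (0)·(1/5) + (8)·(3/5) = 6.
target 2: (6)·(1/5) + (5)·(1/5) + (10)·(3/5) = 41/5.
target 3: (7)·(1/5) + (5)·(1/5) + (5)·(3/5) = 27/5.
The best pure response is target 2 with expected payoff 41/5.

41/5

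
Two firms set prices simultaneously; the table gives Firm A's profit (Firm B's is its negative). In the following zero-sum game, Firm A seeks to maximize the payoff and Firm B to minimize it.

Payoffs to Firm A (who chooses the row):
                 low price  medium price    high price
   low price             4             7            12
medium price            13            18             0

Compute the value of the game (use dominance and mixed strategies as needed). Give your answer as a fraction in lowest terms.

Column medium price is strictly dominated by low price for Firm B (it gives Firm A more in every row).
The remaining 2×2 game on (low price, medium price) × (low price, high price) has no saddle point. Let Firm A play low price with probability p; indifference gives 4p + 13(1−p) = 12p, so p = 13/21.
Similarly Firm B's optimal q on low price is 4/7, and the value is 4·(4/7) + (12)·(3/7) = 52/7.

52/7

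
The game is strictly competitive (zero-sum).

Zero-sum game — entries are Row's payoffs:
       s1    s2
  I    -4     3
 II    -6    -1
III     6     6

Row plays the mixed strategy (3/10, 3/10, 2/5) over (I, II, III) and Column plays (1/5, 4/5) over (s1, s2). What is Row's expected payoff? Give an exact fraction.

57/25

Against (1/5, 4/5), each row's expected payoff is I: 8/5; II: -2; III: 6.
Taking the (3/10, 3/10, 2/5)-weighted average: (3/10)·(8/5) + (3/10)·(-2) + (2/5)·(6) = 57/25.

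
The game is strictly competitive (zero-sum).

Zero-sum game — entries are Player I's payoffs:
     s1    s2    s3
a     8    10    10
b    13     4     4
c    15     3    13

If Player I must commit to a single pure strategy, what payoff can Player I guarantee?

8

The worst-case payoff for each row is a: 8, b: 4, c: 3.
The best of these is 8.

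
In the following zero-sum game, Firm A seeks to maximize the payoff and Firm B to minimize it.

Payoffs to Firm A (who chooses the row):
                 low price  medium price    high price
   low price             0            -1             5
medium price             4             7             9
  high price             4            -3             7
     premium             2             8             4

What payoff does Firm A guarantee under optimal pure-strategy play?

4

Row minima: -1, 4, -3, 2 → Firm A's maximin is 4.
Column maxima: 4, 8, 9 → Firm B's minimax is 4.
They coincide at (medium price, low price), so the value is 4.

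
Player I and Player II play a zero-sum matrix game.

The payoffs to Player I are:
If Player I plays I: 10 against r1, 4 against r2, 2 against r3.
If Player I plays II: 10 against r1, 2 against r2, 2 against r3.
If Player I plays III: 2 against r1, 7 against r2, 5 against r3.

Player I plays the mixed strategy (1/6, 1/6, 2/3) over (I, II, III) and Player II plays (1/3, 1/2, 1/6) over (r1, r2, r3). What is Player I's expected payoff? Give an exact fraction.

91/18

Against (1/3, 1/2, 1/6), each row's expected payoff is I: 17/3; II: 14/3; III: 5.
Taking the (1/6, 1/6, 2/3)-weighted average: (1/6)·(17/3) + (1/6)·(14/3) + (2/3)·(5) = 91/18.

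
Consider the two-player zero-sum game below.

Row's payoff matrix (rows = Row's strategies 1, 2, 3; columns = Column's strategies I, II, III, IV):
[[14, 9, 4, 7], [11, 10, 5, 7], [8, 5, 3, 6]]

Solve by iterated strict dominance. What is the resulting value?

5

Row 3 is strictly dominated by row 1 (14>8, 9>5, 4>3, 7>6); eliminate 3.
Column IV is strictly dominated by III for Column (4<7, 5<7); eliminate IV.
Column I is strictly dominated by II for Column (9<14, 10<11); eliminate I.
Column II is strictly dominated by III for Column (4<9, 5<10); eliminate II.
Row 1 is strictly dominated by row 2 (5>4); eliminate 1.
Only (2, III) remains, with payoff 5.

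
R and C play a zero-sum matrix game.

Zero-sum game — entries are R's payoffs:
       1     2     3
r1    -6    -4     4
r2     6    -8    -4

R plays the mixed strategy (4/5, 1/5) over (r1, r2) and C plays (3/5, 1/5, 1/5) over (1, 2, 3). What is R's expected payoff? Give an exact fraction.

Against (3/5, 1/5, 1/5), each row's expected payoff is r1: -18/5; r2: 6/5.
Taking the (4/5, 1/5)-weighted average: (4/5)·(-18/5) + (1/5)·(6/5) = -66/25.

-66/25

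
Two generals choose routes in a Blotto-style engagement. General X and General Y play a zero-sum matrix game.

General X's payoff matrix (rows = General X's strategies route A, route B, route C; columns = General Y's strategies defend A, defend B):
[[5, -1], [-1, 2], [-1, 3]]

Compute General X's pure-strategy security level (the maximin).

The worst-case payoff for each row is route A: -1, route B: -1, route C: -1.
The best of these is -1.

-1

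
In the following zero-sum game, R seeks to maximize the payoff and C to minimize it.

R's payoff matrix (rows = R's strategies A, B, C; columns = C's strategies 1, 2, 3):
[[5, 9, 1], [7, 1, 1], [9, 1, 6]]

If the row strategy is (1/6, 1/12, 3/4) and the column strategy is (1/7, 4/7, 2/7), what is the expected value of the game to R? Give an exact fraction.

27/7

Against (1/7, 4/7, 2/7), each row's expected payoff is A: 43/7; B: 13/7; C: 25/7.
Taking the (1/6, 1/12, 3/4)-weighted average: (1/6)·(43/7) + (1/12)·(13/7) + (3/4)·(25/7) = 27/7.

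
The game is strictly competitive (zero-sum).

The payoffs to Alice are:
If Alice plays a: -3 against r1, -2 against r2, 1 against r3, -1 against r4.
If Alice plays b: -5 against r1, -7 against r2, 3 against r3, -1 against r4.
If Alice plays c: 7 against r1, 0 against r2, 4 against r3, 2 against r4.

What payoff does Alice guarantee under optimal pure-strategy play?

Row minima: -3, -7, 0 → Alice's maximin is 0.
Column maxima: 7, 0, 4, 2 → Bob's minimax is 0.
They coincide at (c, r2), so the value is 0.

0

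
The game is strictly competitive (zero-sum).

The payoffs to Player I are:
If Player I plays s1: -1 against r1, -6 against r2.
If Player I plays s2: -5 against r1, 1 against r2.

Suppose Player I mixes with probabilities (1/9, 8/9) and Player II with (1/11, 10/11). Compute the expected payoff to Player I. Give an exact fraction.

Against (1/11, 10/11), each row's expected payoff is s1: -61/11; s2: 5/11.
Taking the (1/9, 8/9)-weighted average: (1/9)·(-61/11) + (8/9)·(5/11) = -7/33.

-7/33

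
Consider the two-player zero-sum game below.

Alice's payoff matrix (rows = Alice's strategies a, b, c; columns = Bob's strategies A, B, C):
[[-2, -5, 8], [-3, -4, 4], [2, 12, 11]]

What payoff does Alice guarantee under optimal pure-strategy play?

Row minima: -5, -4, 2 → Alice's maximin is 2.
Column maxima: 2, 12, 11 → Bob's minimax is 2.
They coincide at (c, A), so the value is 2.

2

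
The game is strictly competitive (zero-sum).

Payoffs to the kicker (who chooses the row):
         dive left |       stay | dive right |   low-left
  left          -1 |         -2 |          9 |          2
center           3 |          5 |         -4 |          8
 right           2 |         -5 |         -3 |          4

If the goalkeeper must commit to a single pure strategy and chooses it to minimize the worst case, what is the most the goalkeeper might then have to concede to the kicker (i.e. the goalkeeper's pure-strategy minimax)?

3

The worst case (largest entry) in each column is dive left: 3, stay: 5, dive right: 9, low-left: 8.
The best (smallest) of these is 3.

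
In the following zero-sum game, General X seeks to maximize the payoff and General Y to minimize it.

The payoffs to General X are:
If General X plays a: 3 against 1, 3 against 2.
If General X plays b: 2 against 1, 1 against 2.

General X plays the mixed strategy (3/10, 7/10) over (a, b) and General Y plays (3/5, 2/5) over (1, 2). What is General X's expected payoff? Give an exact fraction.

101/50

Against (3/5, 2/5), each row's expected payoff is a: 3; b: 8/5.
Taking the (3/10, 7/10)-weighted average: (3/10)·(3) + (7/10)·(8/5) = 101/50.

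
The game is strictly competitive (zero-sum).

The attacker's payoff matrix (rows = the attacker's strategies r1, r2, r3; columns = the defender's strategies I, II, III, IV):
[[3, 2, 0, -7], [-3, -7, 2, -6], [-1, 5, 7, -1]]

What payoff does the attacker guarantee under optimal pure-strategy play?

Row minima: -7, -7, -1 → the attacker's maximin is -1.
Column maxima: 3, 5, 7, -1 → the defender's minimax is -1.
They coincide at (r3, IV), so the value is -1.

-1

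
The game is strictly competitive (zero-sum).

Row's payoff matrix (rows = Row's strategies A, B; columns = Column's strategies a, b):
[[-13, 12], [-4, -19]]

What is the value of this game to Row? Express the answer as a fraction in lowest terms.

Row minima are -13 and -19, so Row's maximin is -13; column maxima are -4 and 12, so Column's minimax is -4. These differ, so the equilibrium is in mixed strategies.
Let Row play A with probability p. Column is indifferent when −13p − 4(1−p) = 12p − 19(1−p), giving p = 3/8.
Let Column play a with probability q. Row is indifferent when −13q + 12(1−q) = −4q − 19(1−q), giving q = 31/40.
The value is -13·(31/40) + (12)·(9/40) = -59/8.

-59/8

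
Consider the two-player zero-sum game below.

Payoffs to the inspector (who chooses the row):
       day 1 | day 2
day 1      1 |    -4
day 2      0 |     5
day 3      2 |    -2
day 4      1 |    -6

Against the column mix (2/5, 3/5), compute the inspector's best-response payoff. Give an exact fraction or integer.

day 1: (1)·(2/5) + (-4)·(3/5) = -2.
day 2: (0)·(2/5) + (5)·(3/5) = 3.
day 3: (2)·(2/5) + (-2)·(3/5) = -2/5.
day 4: (1)·(2/5) + (-6)·(3/5) = -16/5.
The best pure response is day 2 with expected payoff 3.

3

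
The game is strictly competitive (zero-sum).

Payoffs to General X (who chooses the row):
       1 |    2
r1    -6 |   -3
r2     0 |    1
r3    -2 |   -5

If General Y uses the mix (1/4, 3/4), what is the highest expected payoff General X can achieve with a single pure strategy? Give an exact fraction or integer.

3/4

r1: (-6)·(1/4) + (-3)·(3/4) = -15/4.
r2: (0)·(1/4) + (1)·(3/4) = 3/4.
r3: (-2)·(1/4) + (-5)·(3/4) = -17/4.
The best pure response is r2 with expected payoff 3/4.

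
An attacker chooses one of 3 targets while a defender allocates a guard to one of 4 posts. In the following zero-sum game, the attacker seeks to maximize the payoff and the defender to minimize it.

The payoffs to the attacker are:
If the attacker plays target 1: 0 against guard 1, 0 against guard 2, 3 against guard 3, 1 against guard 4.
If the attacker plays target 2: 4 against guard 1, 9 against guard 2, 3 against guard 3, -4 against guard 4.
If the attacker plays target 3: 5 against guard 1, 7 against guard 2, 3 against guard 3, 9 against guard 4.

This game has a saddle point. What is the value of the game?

Row minima: 0, -4, 3 → the attacker's maximin is 3.
Column maxima: 5, 9, 3, 9 → the defender's minimax is 3.
They coincide at (target 3, guard 3), so the value is 3.

3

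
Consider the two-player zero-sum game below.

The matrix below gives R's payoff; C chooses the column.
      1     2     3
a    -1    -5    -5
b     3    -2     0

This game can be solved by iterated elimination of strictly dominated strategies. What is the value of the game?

-2

Column 1 is strictly dominated by 2 for C (-5<-1, -2<3); eliminate 1.
Row a is strictly dominated by row b (-2>-5, 0>-5); eliminate a.
Column 3 is strictly dominated by 2 for C (-2<0); eliminate 3.
Only (b, 2) remains, with payoff -2.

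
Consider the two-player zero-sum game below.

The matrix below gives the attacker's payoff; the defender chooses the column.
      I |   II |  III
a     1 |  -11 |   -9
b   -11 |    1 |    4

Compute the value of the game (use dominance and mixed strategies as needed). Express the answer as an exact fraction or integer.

-5

Column III is strictly dominated by II for the defender (it gives the attacker more in every row).
The remaining 2×2 game on (a, b) × (I, II) has no saddle point. Let the attacker play a with probability p; indifference gives p − 11(1−p) = −11p + (1−p), so p = 1/2.
Similarly the defender's optimal q on I is 1/2, and the value is 1·(1/2) + (-11)·(1/2) = -5.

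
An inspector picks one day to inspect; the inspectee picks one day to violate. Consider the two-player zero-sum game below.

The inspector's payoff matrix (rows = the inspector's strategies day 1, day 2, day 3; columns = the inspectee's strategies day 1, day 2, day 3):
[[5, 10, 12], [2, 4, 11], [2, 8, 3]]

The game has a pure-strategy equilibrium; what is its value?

5

Row minima: 5, 2, 2 → the inspector's maximin is 5.
Column maxima: 5, 10, 12 → the inspectee's minimax is 5.
They coincide at (day 1, day 1), so the value is 5.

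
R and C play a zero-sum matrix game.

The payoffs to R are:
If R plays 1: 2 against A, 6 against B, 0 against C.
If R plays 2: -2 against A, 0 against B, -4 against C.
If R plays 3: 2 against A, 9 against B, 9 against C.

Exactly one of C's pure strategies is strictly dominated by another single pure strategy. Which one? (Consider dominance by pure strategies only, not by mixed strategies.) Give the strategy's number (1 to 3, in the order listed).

C prefers columns that give R less. Compare B with A: 2 < 6, -2 < 0, 2 < 9.
So A strictly dominates B for C; B is strictly dominated.

2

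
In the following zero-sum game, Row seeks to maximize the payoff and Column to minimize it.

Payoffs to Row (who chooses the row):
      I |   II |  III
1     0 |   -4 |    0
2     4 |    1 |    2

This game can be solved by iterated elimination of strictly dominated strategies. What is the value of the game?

1

Row 1 is strictly dominated by row 2 (4>0, 1>-4, 2>0); eliminate 1.
Column III is strictly dominated by II for Column (1<2); eliminate III.
Column I is strictly dominated by II for Column (1<4); eliminate I.
Only (2, II) remains, with payoff 1.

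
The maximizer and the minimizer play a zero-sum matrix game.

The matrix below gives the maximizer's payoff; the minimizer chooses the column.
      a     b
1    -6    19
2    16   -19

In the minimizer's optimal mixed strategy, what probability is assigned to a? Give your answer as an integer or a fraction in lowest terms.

19/30

Row minima are -6 and -19, so the maximizer's maximin is -6; column maxima are 16 and 19, so the minimizer's minimax is 16. These differ, so the equilibrium is in mixed strategies.
Let the minimizer play a with probability q. The maximizer is indifferent when −6q + 19(1−q) = 16q − 19(1−q), giving q = 19/30.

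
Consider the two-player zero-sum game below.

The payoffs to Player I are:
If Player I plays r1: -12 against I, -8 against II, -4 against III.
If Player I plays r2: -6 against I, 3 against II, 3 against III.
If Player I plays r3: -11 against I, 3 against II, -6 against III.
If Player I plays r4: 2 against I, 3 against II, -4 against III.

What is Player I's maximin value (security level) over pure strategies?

-4

The worst-case payoff for each row is r1: -12, r2: -6, r3: -11, r4: -4.
The best of these is -4.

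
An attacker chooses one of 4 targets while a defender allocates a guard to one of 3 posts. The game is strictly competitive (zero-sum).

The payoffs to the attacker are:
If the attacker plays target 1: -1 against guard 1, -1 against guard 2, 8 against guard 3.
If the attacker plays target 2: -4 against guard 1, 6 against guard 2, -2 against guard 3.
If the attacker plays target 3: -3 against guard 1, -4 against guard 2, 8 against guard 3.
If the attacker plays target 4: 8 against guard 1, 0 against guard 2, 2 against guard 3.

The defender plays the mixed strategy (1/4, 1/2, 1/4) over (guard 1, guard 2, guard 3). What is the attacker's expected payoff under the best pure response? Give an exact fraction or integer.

5/2

target 1: (-1)·(1/4) + (-1)·(1/2) + (8)·(1/4) = 5/4.
target 2: (-4)·(1/4) + (6)·(1/2) + (-2)·(1/4) = 3/2.
target 3: (-3)·(1/4) + (-4)·(1/2) + (8)·(1/4) = -3/4.
target 4: (8)·(1/4) + (0)·(1/2) + (2)·(1/4) = 5/2.
The best pure response is target 4 with expected payoff 5/2.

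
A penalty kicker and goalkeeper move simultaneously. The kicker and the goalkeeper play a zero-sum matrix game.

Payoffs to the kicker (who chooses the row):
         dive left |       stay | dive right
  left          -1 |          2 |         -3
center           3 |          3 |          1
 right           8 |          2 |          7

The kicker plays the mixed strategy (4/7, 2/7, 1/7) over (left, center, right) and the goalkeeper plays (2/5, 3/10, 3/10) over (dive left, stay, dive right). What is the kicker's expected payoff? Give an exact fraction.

79/70

Against (2/5, 3/10, 3/10), each row's expected payoff is left: -7/10; center: 12/5; right: 59/10.
Taking the (4/7, 2/7, 1/7)-weighted average: (4/7)·(-7/10) + (2/7)·(12/5) + (1/7)·(59/10) = 79/70.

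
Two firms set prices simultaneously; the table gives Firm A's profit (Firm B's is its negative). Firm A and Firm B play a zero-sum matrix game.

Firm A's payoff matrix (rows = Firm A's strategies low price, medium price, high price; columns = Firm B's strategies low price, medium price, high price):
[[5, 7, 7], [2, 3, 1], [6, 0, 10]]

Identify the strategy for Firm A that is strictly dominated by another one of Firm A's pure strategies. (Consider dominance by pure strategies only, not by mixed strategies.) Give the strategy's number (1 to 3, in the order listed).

2

Compare medium price with low price: 5 > 2, 7 > 3, 7 > 1.
So low price strictly dominates medium price for Firm A; medium price is strictly dominated.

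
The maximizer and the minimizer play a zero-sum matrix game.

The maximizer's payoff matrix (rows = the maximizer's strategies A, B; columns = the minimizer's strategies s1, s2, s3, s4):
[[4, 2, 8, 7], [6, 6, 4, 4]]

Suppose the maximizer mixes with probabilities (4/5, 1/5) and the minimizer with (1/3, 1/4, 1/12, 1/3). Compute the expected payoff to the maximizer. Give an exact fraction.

Against (1/3, 1/4, 1/12, 1/3), each row's expected payoff is A: 29/6; B: 31/6.
Taking the (4/5, 1/5)-weighted average: (4/5)·(29/6) + (1/5)·(31/6) = 49/10.

49/10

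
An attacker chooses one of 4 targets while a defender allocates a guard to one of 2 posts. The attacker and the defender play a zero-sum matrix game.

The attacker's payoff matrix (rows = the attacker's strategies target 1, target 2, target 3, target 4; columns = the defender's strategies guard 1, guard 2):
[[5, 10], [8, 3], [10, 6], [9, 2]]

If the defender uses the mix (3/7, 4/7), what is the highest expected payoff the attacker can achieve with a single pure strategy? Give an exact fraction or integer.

target 1: (5)·(3/7) + (10)·(4/7) = 55/7.
target 2: (8)·(3/7) + (3)·(4/7) = 36/7.
target 3: (10)·(3/7) + (6)·(4/7) = 54/7.
target 4: (9)·(3/7) + (2)·(4/7) = 5.
The best pure response is target 1 with expected payoff 55/7.

55/7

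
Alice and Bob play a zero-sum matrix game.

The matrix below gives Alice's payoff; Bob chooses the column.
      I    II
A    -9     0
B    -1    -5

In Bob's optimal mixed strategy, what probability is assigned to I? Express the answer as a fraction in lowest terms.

Row minima are -9 and -5, so Alice's maximin is -5; column maxima are -1 and 0, so Bob's minimax is -1. These differ, so the equilibrium is in mixed strategies.
Let Bob play I with probability q. Alice is indifferent when −9q = −q − 5(1−q), giving q = 5/13.

5/13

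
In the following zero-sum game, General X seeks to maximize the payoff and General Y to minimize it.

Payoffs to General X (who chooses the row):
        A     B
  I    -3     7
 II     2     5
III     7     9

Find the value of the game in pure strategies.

Row minima: -3, 2, 7 → General X's maximin is 7.
Column maxima: 7, 9 → General Y's minimax is 7.
They coincide at (III, A), so the value is 7.

7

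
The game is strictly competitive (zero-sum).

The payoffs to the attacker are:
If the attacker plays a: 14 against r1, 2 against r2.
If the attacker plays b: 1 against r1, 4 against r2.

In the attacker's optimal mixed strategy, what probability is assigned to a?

1/5

Row minima are 2 and 1, so the attacker's maximin is 2; column maxima are 14 and 4, so the defender's minimax is 4. These differ, so the equilibrium is in mixed strategies.
Let the attacker play a with probability p. The defender is indifferent when 14p + (1−p) = 2p + 4(1−p), giving p = 1/5.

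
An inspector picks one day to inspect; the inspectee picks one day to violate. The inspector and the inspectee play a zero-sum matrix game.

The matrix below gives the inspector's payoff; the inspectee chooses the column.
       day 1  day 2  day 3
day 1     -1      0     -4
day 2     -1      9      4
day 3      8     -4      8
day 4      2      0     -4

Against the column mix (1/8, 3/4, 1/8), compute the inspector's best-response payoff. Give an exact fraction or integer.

day 1: (-1)·(1/8) + (0)·(3/4) + (-4)·(1/8) = -5/8.
day 2: (-1)·(1/8) + (9)·(3/4) + (4)·(1/8) = 57/8.
day 3: (8)·(1/8) + (-4)·(3/4) + (8)·(1/8) = -1.
day 4: (2)·(1/8) + (0)·(3/4) + (-4)·(1/8) = -1/4.
The best pure response is day 2 with expected payoff 57/8.

57/8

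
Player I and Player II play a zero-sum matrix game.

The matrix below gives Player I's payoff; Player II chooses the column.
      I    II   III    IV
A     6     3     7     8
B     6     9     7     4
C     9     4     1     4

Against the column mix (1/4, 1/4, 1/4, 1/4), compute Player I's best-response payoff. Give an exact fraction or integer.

13/2

A: (6)·(1/4) + (3)·(1/4) + (7)·(1/4) + (8)·(1/4) = 6.
B: (6)·(1/4) + (9)·(1/4) + (7)·(1/4) + (4)·(1/4) = 13/2.
C: (9)·(1/4) + (4)·(1/4) + (1)·(1/4) + (4)·(1/4) = 9/2.
The best pure response is B with expected payoff 13/2.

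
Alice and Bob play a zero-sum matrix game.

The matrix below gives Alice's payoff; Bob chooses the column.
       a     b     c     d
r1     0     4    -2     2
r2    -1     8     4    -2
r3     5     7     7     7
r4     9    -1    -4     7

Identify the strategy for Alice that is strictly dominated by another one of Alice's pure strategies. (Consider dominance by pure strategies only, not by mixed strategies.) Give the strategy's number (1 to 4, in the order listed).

1

Compare r1 with r3: 5 > 0, 7 > 4, 7 > -2, 7 > 2.
So r3 strictly dominates r1 for Alice; r1 is strictly dominated.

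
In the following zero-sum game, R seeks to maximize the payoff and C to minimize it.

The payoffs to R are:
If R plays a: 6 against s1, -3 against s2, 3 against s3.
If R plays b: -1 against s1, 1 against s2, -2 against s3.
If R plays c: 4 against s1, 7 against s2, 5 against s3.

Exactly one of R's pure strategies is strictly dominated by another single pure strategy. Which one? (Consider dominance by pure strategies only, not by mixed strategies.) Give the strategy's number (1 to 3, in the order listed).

Compare b with c: 4 > -1, 7 > 1, 5 > -2.
So c strictly dominates b for R; b is strictly dominated.

2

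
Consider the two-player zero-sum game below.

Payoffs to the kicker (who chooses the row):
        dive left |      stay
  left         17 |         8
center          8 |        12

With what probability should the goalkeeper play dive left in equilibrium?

4/13

Row minima are 8 and 8, so the kicker's maximin is 8; column maxima are 17 and 12, so the goalkeeper's minimax is 12. These differ, so the equilibrium is in mixed strategies.
Let the goalkeeper play dive left with probability q. The kicker is indifferent when 17q + 8(1−q) = 8q + 12(1−q), giving q = 4/13.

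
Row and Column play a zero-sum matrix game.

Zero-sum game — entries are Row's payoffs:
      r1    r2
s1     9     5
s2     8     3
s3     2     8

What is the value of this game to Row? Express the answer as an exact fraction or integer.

31/5

Row s2 is strictly dominated by row s1, so Row never plays it.
The remaining 2×2 game on (s1, s3) × (r1, r2) has no saddle point. Let Row play s1 with probability p; indifference gives 9p + 2(1−p) = 5p + 8(1−p), so p = 3/5.
Similarly Column's optimal q on r1 is 3/10, and the value is 9·(3/10) + (5)·(7/10) = 31/5.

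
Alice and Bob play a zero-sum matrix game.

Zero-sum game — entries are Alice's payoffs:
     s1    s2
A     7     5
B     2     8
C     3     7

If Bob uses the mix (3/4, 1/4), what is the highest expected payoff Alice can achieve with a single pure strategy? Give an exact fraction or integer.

13/2

A: (7)·(3/4) + (5)·(1/4) = 13/2.
B: (2)·(3/4) + (8)·(1/4) = 7/2.
C: (3)·(3/4) + (7)·(1/4) = 4.
The best pure response is A with expected payoff 13/2.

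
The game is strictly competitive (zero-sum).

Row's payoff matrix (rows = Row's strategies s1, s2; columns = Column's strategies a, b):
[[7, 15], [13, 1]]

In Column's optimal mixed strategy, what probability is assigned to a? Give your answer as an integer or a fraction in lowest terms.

7/10

Row minima are 7 and 1, so Row's maximin is 7; column maxima are 13 and 15, so Column's minimax is 13. These differ, so the equilibrium is in mixed strategies.
Let Column play a with probability q. Row is indifferent when 7q + 15(1−q) = 13q + (1−q), giving q = 7/10.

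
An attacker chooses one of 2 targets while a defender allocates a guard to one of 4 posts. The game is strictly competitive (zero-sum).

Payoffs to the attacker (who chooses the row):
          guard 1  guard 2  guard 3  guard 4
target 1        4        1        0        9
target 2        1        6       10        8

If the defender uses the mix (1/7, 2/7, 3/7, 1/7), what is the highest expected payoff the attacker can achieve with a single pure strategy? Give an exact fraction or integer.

51/7

target 1: (4)·(1/7) + (1)·(2/7) + (0)·(3/7) + (9)·(1/7) = 15/7.
target 2: (1)·(1/7) + (6)·(2/7) + (10)·(3/7) + (8)·(1/7) = 51/7.
The best pure response is target 2 with expected payoff 51/7.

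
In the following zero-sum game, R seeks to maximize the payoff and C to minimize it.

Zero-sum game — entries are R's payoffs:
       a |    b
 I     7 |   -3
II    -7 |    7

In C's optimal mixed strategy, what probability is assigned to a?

5/12

Row minima are -3 and -7, so R's maximin is -3; column maxima are 7 and 7, so C's minimax is 7. These differ, so the equilibrium is in mixed strategies.
Let C play a with probability q. R is indifferent when 7q − 3(1−q) = −7q + 7(1−q), giving q = 5/12.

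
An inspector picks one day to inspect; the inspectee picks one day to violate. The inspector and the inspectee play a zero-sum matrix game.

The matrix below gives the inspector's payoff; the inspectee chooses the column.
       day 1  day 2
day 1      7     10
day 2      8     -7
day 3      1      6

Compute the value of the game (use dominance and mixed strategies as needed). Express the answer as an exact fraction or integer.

Row day 3 is strictly dominated by row day 1, so the inspector never plays it.
The remaining 2×2 game on (day 1, day 2) × (day 1, day 2) has no saddle point. Let the inspector play day 1 with probability p; indifference gives 7p + 8(1−p) = 10p − 7(1−p), so p = 5/6.
Similarly the inspectee's optimal q on day 1 is 17/18, and the value is 7·(17/18) + (10)·(1/18) = 43/6.

43/6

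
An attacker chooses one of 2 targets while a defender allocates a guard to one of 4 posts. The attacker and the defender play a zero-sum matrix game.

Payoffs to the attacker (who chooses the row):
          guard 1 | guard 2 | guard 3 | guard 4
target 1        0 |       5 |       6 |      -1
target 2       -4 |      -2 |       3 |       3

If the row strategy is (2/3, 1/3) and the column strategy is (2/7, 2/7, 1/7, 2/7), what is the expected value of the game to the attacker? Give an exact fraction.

Against (2/7, 2/7, 1/7, 2/7), each row's expected payoff is target 1: 2; target 2: -3/7.
Taking the (2/3, 1/3)-weighted average: (2/3)·(2) + (1/3)·(-3/7) = 25/21.

25/21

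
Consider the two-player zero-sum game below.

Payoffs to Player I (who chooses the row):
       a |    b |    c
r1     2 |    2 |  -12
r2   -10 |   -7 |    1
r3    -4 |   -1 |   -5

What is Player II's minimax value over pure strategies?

1

The worst case (largest entry) in each column is a: 2, b: 2, c: 1.
The best (smallest) of these is 1.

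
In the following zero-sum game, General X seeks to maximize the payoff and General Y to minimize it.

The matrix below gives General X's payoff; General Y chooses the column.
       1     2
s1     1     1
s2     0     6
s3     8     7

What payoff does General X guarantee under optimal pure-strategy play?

Row minima: 1, 0, 7 → General X's maximin is 7.
Column maxima: 8, 7 → General Y's minimax is 7.
They coincide at (s3, 2), so the value is 7.

7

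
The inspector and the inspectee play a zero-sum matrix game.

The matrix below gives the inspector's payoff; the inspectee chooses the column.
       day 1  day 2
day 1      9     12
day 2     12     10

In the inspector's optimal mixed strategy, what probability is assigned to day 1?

2/5

Row minima are 9 and 10, so the inspector's maximin is 10; column maxima are 12 and 12, so the inspectee's minimax is 12. These differ, so the equilibrium is in mixed strategies.
Let the inspector play day 1 with probability p. The inspectee is indifferent when 9p + 12(1−p) = 12p + 10(1−p), giving p = 2/5.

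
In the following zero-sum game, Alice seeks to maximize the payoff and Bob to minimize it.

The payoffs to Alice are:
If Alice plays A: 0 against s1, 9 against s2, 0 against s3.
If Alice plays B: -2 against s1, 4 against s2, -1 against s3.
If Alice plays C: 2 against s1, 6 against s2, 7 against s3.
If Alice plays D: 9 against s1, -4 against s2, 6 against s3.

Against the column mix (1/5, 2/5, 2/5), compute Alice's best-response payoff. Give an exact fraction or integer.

28/5

A: (0)·(1/5) + (9)·(2/5) + (0)·(2/5) = 18/5.
B: (-2)·(1/5) + (4)·(2/5) + (-1)·(2/5) = 4/5.
C: (2)·(1/5) + (6)·(2/5) + (7)·(2/5) = 28/5.
D: (9)·(1/5) + (-4)·(2/5) + (6)·(2/5) = 13/5.
The best pure response is C with expected payoff 28/5.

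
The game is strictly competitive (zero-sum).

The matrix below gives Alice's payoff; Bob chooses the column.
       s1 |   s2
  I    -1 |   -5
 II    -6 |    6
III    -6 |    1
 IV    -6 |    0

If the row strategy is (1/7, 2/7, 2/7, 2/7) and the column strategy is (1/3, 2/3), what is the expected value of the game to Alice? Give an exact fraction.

-19/21

Against (1/3, 2/3), each row's expected payoff is I: -11/3; II: 2; III: -4/3; IV: -2.
Taking the (1/7, 2/7, 2/7, 2/7)-weighted average: (1/7)·(-11/3) + (2/7)·(2) + (2/7)·(-4/3) + (2/7)·(-2) = -19/21.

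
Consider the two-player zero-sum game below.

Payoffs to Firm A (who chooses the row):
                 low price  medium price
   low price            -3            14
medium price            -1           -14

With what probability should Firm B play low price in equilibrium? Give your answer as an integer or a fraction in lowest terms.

Row minima are -3 and -14, so Firm A's maximin is -3; column maxima are -1 and 14, so Firm B's minimax is -1. These differ, so the equilibrium is in mixed strategies.
Let Firm B play low price with probability q. Firm A is indifferent when −3q + 14(1−q) = −q − 14(1−q), giving q = 14/15.

14/15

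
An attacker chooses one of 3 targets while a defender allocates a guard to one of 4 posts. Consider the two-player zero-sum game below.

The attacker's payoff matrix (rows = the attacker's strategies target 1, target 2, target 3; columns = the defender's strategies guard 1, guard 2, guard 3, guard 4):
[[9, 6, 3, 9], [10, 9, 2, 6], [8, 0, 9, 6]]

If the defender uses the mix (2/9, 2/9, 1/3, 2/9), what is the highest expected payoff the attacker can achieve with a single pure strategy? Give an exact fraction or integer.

target 1: (9)·(2/9) + (6)·(2/9) + (3)·(1/3) + (9)·(2/9) = 19/3.
target 2: (10)·(2/9) + (9)·(2/9) + (2)·(1/3) + (6)·(2/9) = 56/9.
target 3: (8)·(2/9) + (0)·(2/9) + (9)·(1/3) + (6)·(2/9) = 55/9.
The best pure response is target 1 with expected payoff 19/3.

19/3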